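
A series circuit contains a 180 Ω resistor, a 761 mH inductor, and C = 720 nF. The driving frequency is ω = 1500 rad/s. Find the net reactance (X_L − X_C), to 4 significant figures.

X_L = ωL = 1142 Ω
X_C = 1/(ωC) = 925.9 Ω
X = 1142 − 925.9 = 215.6 Ω

215.6 Ω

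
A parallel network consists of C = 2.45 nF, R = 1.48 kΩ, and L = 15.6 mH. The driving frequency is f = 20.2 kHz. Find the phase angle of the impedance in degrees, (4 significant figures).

16.03°

ω = 2πf = 126900 rad/s
X_L = ωL = 1980 Ω
X_C = 1/(ωC) = 3216 Ω
Parallel: admittances add. Y = 1/R + 1/(jωL) + jωC
Y = (0.0006757 − j0.0001941) S
|Y| = 0.0007030 S → |Z| = 1/|Y| = 1422 Ω, ∠Z = −∠Y = 16.03°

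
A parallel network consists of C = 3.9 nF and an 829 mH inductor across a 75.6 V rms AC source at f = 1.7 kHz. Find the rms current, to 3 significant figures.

5.39 mA

ω = 2πf = 10680 rad/s
X_L = ωL = 8850 Ω
X_C = 1/(ωC) = 24000 Ω
Parallel: admittances add. Y = 1/(jωL) + jωC
Y = (0 − j7.13e-05) S
|Y| = 7.13e-05 S → |Z| = 1/|Y| = 14000 Ω, ∠Z = −∠Y = 90.0°
I = V/|Z| = 75.6/14000 = 5.39 mA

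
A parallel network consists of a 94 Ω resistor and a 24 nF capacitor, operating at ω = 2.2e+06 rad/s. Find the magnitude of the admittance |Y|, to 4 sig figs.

53.86 mS

X_C = 1/(ωC) = 18.94 Ω
Parallel: admittances add. Y = 1/R + jωC
Y = (0.01064 + j0.05280) S
|Y| = 0.05386 S → |Z| = 1/|Y| = 18.57 Ω, ∠Z = −∠Y = -78.61°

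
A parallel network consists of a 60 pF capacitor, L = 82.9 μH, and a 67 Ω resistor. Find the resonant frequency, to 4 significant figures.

2.257 MHz

ω₀ = 1/√(LC) = 1/√(8.29e-05 × 6e-11) = 1.418e+07 rad/s
f₀ = ω₀/(2π) = 2.257 MHz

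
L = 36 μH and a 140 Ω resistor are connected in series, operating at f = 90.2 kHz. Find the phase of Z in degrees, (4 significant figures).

8.292°

ω = 2πf = 566700 rad/s
X_L = ωL = 20.40 Ω
Z = 140.0 + j20.40 Ω
|Z| = √(140.0² + 20.40²) = 141.5 Ω
∠Z = arctan(20.40/140.0) = 8.292°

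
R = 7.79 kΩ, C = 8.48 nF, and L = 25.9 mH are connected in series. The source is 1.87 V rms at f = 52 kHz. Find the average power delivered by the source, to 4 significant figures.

ω = 2πf = 326700 rad/s
X_L = ωL = 8462 Ω
X_C = 1/(ωC) = 360.9 Ω
Net reactance X = X_L − X_C = 8101 Ω
Z = 7790 + j8101 Ω
|Z| = √(7790² + 8101²) = 11240 Ω
∠Z = arctan(8101/7790) = 46.12°
I = V/|Z| = 166.4 μA
P = VI cos φ = 1.87 × 0.0001664 × cos(46.12°) = 215.7 μW

215.7 μW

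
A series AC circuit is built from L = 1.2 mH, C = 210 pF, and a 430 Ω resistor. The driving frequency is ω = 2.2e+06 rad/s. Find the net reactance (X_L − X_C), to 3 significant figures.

475 Ω

X_L = ωL = 2640 Ω
X_C = 1/(ωC) = 2160 Ω
X = 2640 − 2160 = 475 Ω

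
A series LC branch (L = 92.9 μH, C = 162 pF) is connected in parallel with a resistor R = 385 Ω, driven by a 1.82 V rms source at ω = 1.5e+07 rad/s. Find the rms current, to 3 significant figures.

X_L = ωL = 1390 Ω
X_C = 1/(ωC) = 412 Ω
Branch 1: Z₁ = R = 385 Ω
Branch 2 (series LC): Z₂ = j(X_L − X_C) = j982 Ω
Parallel: Z = Z₁Z₂/(Z₁+Z₂), |Z| = 358 Ω, ∠Z = 21.4°
I = V/|Z| = 1.82/358 = 5.08 mA

5.08 mA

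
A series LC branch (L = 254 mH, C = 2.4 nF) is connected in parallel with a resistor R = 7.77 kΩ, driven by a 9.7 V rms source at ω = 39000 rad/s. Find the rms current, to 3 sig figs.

12.5 mA

X_L = ωL = 9910 Ω
X_C = 1/(ωC) = 10700 Ω
Branch 1: Z₁ = R = 7770 Ω
Branch 2 (series LC): Z₂ = j(X_L − X_C) = −j778 Ω
Parallel: Z = Z₁Z₂/(Z₁+Z₂), |Z| = 774 Ω, ∠Z = -84.3°
I = V/|Z| = 9.7/774 = 12.5 mA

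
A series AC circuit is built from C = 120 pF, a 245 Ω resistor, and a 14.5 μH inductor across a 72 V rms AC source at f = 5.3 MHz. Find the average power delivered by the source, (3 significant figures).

11.1 W

ω = 2πf = 3.33e+07 rad/s
X_L = ωL = 483 Ω
X_C = 1/(ωC) = 250 Ω
Net reactance X = X_L − X_C = 233 Ω
Z = 245 + j233 Ω
|Z| = √(245² + 233²) = 338 Ω
∠Z = arctan(233/245) = 43.5°
I = V/|Z| = 213 mA
P = VI cos φ = 72 × 0.213 × cos(43.5°) = 11.1 W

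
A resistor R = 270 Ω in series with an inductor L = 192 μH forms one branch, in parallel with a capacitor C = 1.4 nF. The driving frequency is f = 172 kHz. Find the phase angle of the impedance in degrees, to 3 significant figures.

6.77°

ω = 2πf = 1.081e+06 rad/s
X_L = ωL = 207 Ω
X_C = 1/(ωC) = 661 Ω
Branch 1 (R+jX_L): Z₁ = 270 + j207 Ω, |Z₁| = 341 Ω
Branch 2 (−jX_C): Z₂ = −j661 Ω
Parallel: Z = Z₁Z₂/(Z₁+Z₂), |Z| = 426 Ω, ∠Z = 6.77°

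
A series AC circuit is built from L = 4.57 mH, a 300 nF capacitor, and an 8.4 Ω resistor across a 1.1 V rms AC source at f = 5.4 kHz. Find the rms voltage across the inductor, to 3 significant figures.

2.97 V

ω = 2πf = 33930 rad/s
X_L = ωL = 155 Ω
X_C = 1/(ωC) = 98.2 Ω
Net reactance X = X_L − X_C = 56.8 Ω
Z = 8.40 + j56.8 Ω
|Z| = √(8.40² + 56.8²) = 57.4 Ω
I = V/|Z| = 19.2 mA
V_L = I·|Z_L| = 0.0192 × 155 = 2.97 V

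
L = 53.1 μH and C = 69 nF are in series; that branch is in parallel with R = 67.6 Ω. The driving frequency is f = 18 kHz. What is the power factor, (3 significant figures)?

ω = 2πf = 113100 rad/s
X_L = ωL = 6.01 Ω
X_C = 1/(ωC) = 128 Ω
Branch 1: Z₁ = R = 67.6 Ω
Branch 2 (series LC): Z₂ = j(X_L − X_C) = −j122 Ω
Parallel: Z = Z₁Z₂/(Z₁+Z₂), |Z| = 59.1 Ω, ∠Z = -29.0°
cos φ = cos(-29.0°) = 0.875

0.875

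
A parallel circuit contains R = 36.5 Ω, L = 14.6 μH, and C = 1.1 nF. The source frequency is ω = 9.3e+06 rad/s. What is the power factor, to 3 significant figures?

X_L = ωL = 136 Ω
X_C = 1/(ωC) = 97.8 Ω
Parallel: admittances add. Y = 1/R + 1/(jωL) + jωC
Y = (0.0274 + j0.00287) S
|Y| = 0.0275 S → |Z| = 1/|Y| = 36.3 Ω, ∠Z = −∠Y = -5.97°
cos φ = cos(-5.97°) = 0.995

0.995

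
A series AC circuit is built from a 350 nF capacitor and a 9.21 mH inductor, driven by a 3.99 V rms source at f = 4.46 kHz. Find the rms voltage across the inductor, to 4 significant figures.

6.595 V

ω = 2πf = 28020 rad/s
X_L = ωL = 258.1 Ω
X_C = 1/(ωC) = 102.0 Ω
Net reactance X = X_L − X_C = 156.1 Ω
Z = j156.1 Ω
|Z| = √(0² + 156.1²) = 156.1 Ω
I = V/|Z| = 25.55 mA
V_L = I·|Z_L| = 0.02555 × 258.1 = 6.595 V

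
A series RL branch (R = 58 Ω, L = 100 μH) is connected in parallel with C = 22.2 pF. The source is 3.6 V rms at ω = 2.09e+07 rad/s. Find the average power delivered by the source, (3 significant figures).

X_L = ωL = 2090 Ω
X_C = 1/(ωC) = 2160 Ω
Branch 1 (R+jX_L): Z₁ = 58.0 + j2090 Ω, |Z₁| = 2090 Ω
Branch 2 (−jX_C): Z₂ = −j2160 Ω
Parallel: Z = Z₁Z₂/(Z₁+Z₂), |Z| = 51600 Ω, ∠Z = 46.8°
I = V/|Z| = 69.8 μA
P = VI cos φ = 3.6 × 6.98e-05 × cos(46.8°) = 172 μW

172 μW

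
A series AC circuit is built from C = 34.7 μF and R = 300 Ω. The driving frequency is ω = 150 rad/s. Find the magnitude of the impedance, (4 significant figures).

356.2 Ω

X_C = 1/(ωC) = 192.1 Ω
Z = 300.0 − j192.1 Ω
|Z| = √(300.0² + 192.1²) = 356.2 Ω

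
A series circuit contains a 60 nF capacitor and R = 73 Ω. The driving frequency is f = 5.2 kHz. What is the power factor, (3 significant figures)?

0.142

ω = 2πf = 32670 rad/s
X_C = 1/(ωC) = 510 Ω
Z = 73.0 − j510 Ω
|Z| = √(73.0² + 510²) = 515 Ω
∠Z = arctan(-510/73.0) = -81.9°
cos φ = cos(-81.9°) = 0.142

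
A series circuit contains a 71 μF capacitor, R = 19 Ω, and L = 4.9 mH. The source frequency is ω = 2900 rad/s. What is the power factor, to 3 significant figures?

X_L = ωL = 14.2 Ω
X_C = 1/(ωC) = 4.86 Ω
Net reactance X = X_L − X_C = 9.35 Ω
Z = 19.0 + j9.35 Ω
|Z| = √(19.0² + 9.35²) = 21.2 Ω
∠Z = arctan(9.35/19.0) = 26.2°
cos φ = cos(26.2°) = 0.897

0.897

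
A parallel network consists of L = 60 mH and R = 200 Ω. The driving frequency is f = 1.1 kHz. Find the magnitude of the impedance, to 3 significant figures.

180 Ω

ω = 2πf = 6912 rad/s
X_L = ωL = 415 Ω
Parallel: admittances add. Y = 1/R + 1/(jωL)
Y = (0.00500 − j0.00241) S
|Y| = 0.00555 S → |Z| = 1/|Y| = 180 Ω, ∠Z = −∠Y = 25.7°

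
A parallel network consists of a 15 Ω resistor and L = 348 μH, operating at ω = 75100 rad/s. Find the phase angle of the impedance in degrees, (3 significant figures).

29.9°

X_L = ωL = 26.1 Ω
Parallel: admittances add. Y = 1/R + 1/(jωL)
Y = (0.0667 − j0.0383) S
|Y| = 0.0769 S → |Z| = 1/|Y| = 13.0 Ω, ∠Z = −∠Y = 29.9°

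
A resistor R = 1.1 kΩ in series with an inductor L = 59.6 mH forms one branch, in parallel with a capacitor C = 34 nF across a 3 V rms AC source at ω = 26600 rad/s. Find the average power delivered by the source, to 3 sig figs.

2.66 mW

X_L = ωL = 1590 Ω
X_C = 1/(ωC) = 1110 Ω
Branch 1 (R+jX_L): Z₁ = 1100 + j1590 Ω, |Z₁| = 1930 Ω
Branch 2 (−jX_C): Z₂ = −j1110 Ω
Parallel: Z = Z₁Z₂/(Z₁+Z₂), |Z| = 1780 Ω, ∠Z = -58.3°
I = V/|Z| = 1.69 mA
P = VI cos φ = 3 × 0.00169 × cos(-58.3°) = 2.66 mW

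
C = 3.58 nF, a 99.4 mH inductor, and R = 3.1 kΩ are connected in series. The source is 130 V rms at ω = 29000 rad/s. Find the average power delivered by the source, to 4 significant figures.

X_L = ωL = 2883 Ω
X_C = 1/(ωC) = 9632 Ω
Net reactance X = X_L − X_C = -6749 Ω
Z = 3100 − j6749 Ω
|Z| = √(3100² + 6749²) = 7427 Ω
∠Z = arctan(-6749/3100) = -65.33°
I = V/|Z| = 17.50 mA
P = VI cos φ = 130 × 0.01750 × cos(-65.33°) = 949.7 mW

949.7 mW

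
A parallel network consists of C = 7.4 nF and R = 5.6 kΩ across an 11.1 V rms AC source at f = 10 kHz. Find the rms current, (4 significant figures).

5.529 mA

ω = 2πf = 62830 rad/s
X_C = 1/(ωC) = 2151 Ω
Parallel: admittances add. Y = 1/R + jωC
Y = (0.0001786 + j0.0004650) S
|Y| = 0.0004981 S → |Z| = 1/|Y| = 2008 Ω, ∠Z = −∠Y = -68.99°
I = V/|Z| = 11.1/2008 = 5.529 mA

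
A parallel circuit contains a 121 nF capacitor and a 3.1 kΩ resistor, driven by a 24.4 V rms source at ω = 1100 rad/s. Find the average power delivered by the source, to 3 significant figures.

192 mW

X_C = 1/(ωC) = 7510 Ω
Parallel: admittances add. Y = 1/R + jωC
Y = (0.000323 + j0.000133) S
|Y| = 0.000349 S → |Z| = 1/|Y| = 2870 Ω, ∠Z = −∠Y = -22.4°
I = V/|Z| = 8.51 mA
P = VI cos φ = 24.4 × 0.00851 × cos(-22.4°) = 192 mW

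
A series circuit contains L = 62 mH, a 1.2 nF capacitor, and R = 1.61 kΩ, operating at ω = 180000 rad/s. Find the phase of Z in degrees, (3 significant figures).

X_L = ωL = 11200 Ω
X_C = 1/(ωC) = 4630 Ω
Net reactance X = X_L − X_C = 6530 Ω
Z = 1610 + j6530 Ω
|Z| = √(1610² + 6530²) = 6730 Ω
∠Z = arctan(6530/1610) = 76.2°

76.2°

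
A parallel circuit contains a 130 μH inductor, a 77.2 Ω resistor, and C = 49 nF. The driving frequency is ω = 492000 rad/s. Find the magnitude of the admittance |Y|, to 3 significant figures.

X_L = ωL = 64.0 Ω
X_C = 1/(ωC) = 41.5 Ω
Parallel: admittances add. Y = 1/R + 1/(jωL) + jωC
Y = (0.0130 + j0.00847) S
|Y| = 0.0155 S → |Z| = 1/|Y| = 64.6 Ω, ∠Z = −∠Y = -33.2°

15.5 mS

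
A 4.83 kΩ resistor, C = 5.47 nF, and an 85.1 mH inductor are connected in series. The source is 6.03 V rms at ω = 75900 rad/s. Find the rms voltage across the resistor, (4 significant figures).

X_L = ωL = 6459 Ω
X_C = 1/(ωC) = 2409 Ω
Net reactance X = X_L − X_C = 4050 Ω
Z = 4830 + j4050 Ω
|Z| = √(4830² + 4050²) = 6304 Ω
I = V/|Z| = 956.6 μA
V_R = I·|Z_R| = 0.0009566 × 4830 = 4.620 V

4.620 V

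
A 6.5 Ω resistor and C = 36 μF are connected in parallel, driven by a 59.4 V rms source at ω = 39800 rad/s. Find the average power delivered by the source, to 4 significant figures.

X_C = 1/(ωC) = 0.6979 Ω
Parallel: admittances add. Y = 1/R + jωC
Y = (0.1538 + j1.433) S
|Y| = 1.441 S → |Z| = 1/|Y| = 0.6939 Ω, ∠Z = −∠Y = -83.87°
I = V/|Z| = 85.60 A
P = VI cos φ = 59.4 × 85.60 × cos(-83.87°) = 542.8 W

542.8 W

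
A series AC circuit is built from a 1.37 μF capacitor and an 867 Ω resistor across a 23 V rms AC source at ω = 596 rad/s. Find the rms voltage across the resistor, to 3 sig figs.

X_C = 1/(ωC) = 1220 Ω
Z = 867 − j1220 Ω
|Z| = √(867² + 1220²) = 1500 Ω
I = V/|Z| = 15.3 mA
V_R = I·|Z_R| = 0.0153 × 867 = 13.3 V

13.3 V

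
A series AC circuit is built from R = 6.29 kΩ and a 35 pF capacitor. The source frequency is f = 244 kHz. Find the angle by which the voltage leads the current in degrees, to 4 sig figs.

ω = 2πf = 1.533e+06 rad/s
X_C = 1/(ωC) = 18640 Ω
Z = 6290 − j18640 Ω
|Z| = √(6290² + 18640²) = 19670 Ω
∠Z = arctan(-18640/6290) = -71.35°

-71.35°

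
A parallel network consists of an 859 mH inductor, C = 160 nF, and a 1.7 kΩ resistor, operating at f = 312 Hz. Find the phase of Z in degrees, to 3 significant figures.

ω = 2πf = 1960 rad/s
X_L = ωL = 1680 Ω
X_C = 1/(ωC) = 3190 Ω
Parallel: admittances add. Y = 1/R + 1/(jωL) + jωC
Y = (0.000588 − j0.000280) S
|Y| = 0.000652 S → |Z| = 1/|Y| = 1530 Ω, ∠Z = −∠Y = 25.5°

25.5°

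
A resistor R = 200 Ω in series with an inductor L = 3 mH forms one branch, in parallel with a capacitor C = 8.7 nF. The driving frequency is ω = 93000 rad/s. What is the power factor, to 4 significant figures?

0.7366

X_L = ωL = 279.0 Ω
X_C = 1/(ωC) = 1236 Ω
Branch 1 (R+jX_L): Z₁ = 200.0 + j279.0 Ω, |Z₁| = 343.3 Ω
Branch 2 (−jX_C): Z₂ = −j1236 Ω
Parallel: Z = Z₁Z₂/(Z₁+Z₂), |Z| = 434.0 Ω, ∠Z = 42.56°
cos φ = cos(42.56°) = 0.7366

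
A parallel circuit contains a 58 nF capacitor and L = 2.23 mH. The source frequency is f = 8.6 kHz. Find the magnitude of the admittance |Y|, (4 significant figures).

ω = 2πf = 54040 rad/s
X_L = ωL = 120.5 Ω
X_C = 1/(ωC) = 319.1 Ω
Parallel: admittances add. Y = 1/(jωL) + jωC
Y = (0 − j0.005165) S
|Y| = 0.005165 S → |Z| = 1/|Y| = 193.6 Ω, ∠Z = −∠Y = 90.00°

5.165 mS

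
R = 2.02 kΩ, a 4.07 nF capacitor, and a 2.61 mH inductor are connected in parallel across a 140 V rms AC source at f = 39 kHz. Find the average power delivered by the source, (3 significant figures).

9.70 W

ω = 2πf = 245000 rad/s
X_L = ωL = 640 Ω
X_C = 1/(ωC) = 1000 Ω
Parallel: admittances add. Y = 1/R + 1/(jωL) + jωC
Y = (0.000495 − j0.000566) S
|Y| = 0.000752 S → |Z| = 1/|Y| = 1330 Ω, ∠Z = −∠Y = 48.8°
I = V/|Z| = 105 mA
P = VI cos φ = 140 × 0.105 × cos(48.8°) = 9.70 W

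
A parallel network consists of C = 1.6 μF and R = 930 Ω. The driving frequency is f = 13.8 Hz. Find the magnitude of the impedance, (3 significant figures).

922 Ω

ω = 2πf = 86.71 rad/s
X_C = 1/(ωC) = 7210 Ω
Parallel: admittances add. Y = 1/R + jωC
Y = (0.00108 + j0.000139) S
|Y| = 0.00108 S → |Z| = 1/|Y| = 922 Ω, ∠Z = −∠Y = -7.35°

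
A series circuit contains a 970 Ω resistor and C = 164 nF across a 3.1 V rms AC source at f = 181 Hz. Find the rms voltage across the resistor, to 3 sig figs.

ω = 2πf = 1137 rad/s
X_C = 1/(ωC) = 5360 Ω
Z = 970 − j5360 Ω
|Z| = √(970² + 5360²) = 5450 Ω
I = V/|Z| = 569 μA
V_R = I·|Z_R| = 0.000569 × 970 = 0.552 V

0.552 V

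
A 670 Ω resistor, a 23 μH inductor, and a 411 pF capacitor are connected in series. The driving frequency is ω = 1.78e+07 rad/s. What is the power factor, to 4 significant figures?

X_L = ωL = 409.4 Ω
X_C = 1/(ωC) = 136.7 Ω
Net reactance X = X_L − X_C = 272.7 Ω
Z = 670.0 + j272.7 Ω
|Z| = √(670.0² + 272.7²) = 723.4 Ω
∠Z = arctan(272.7/670.0) = 22.15°
cos φ = cos(22.15°) = 0.9262

0.9262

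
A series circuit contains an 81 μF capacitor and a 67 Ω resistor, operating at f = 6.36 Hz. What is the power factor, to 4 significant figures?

ω = 2πf = 39.96 rad/s
X_C = 1/(ωC) = 308.9 Ω
Z = 67.00 − j308.9 Ω
|Z| = √(67.00² + 308.9²) = 316.1 Ω
∠Z = arctan(-308.9/67.00) = -77.76°
cos φ = cos(-77.76°) = 0.2119

0.2119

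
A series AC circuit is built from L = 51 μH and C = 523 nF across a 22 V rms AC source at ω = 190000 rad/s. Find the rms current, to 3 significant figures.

X_L = ωL = 9.69 Ω
X_C = 1/(ωC) = 10.1 Ω
Net reactance X = X_L − X_C = -0.373 Ω
Z = − j0.373 Ω
|Z| = √(0² + 0.373²) = 0.373 Ω
I = V/|Z| = 22/0.373 = 58.9 A

58.9 A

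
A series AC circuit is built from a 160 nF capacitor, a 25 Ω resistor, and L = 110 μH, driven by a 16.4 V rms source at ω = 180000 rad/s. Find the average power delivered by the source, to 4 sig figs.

X_L = ωL = 19.80 Ω
X_C = 1/(ωC) = 34.72 Ω
Net reactance X = X_L − X_C = -14.92 Ω
Z = 25.00 − j14.92 Ω
|Z| = √(25.00² + 14.92²) = 29.11 Ω
∠Z = arctan(-14.92/25.00) = -30.83°
I = V/|Z| = 563.3 mA
P = VI cos φ = 16.4 × 0.5633 × cos(-30.83°) = 7.932 W

7.932 W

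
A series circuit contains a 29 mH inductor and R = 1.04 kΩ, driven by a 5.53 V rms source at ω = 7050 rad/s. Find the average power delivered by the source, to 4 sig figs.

X_L = ωL = 204.5 Ω
Z = 1040 + j204.5 Ω
|Z| = √(1040² + 204.5²) = 1060 Ω
∠Z = arctan(204.5/1040) = 11.12°
I = V/|Z| = 5.217 mA
P = VI cos φ = 5.53 × 0.005217 × cos(11.12°) = 28.31 mW

28.31 mW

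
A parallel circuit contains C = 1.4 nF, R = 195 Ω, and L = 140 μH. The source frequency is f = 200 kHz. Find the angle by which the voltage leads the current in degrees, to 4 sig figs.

37.43°

ω = 2πf = 1.257e+06 rad/s
X_L = ωL = 175.9 Ω
X_C = 1/(ωC) = 568.4 Ω
Parallel: admittances add. Y = 1/R + 1/(jωL) + jωC
Y = (0.005128 − j0.003925) S
|Y| = 0.006458 S → |Z| = 1/|Y| = 154.9 Ω, ∠Z = −∠Y = 37.43°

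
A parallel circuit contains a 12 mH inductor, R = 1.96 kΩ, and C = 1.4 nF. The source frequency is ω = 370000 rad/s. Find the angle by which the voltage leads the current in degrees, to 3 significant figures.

X_L = ωL = 4440 Ω
X_C = 1/(ωC) = 1930 Ω
Parallel: admittances add. Y = 1/R + 1/(jωL) + jωC
Y = (0.000510 + j0.000293) S
|Y| = 0.000588 S → |Z| = 1/|Y| = 1700 Ω, ∠Z = −∠Y = -29.8°

-29.8°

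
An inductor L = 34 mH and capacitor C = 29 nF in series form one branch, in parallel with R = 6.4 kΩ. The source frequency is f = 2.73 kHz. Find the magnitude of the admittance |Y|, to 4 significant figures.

717.9 μS

ω = 2πf = 17150 rad/s
X_L = ωL = 583.2 Ω
X_C = 1/(ωC) = 2010 Ω
Branch 1: Z₁ = R = 6400 Ω
Branch 2 (series LC): Z₂ = j(X_L − X_C) = −j1427 Ω
Parallel: Z = Z₁Z₂/(Z₁+Z₂), |Z| = 1393 Ω, ∠Z = -77.43°
|Y| = 1/|Z| = 717.9 μS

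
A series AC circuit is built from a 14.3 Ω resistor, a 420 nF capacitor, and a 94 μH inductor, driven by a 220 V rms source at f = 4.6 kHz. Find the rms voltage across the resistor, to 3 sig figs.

ω = 2πf = 28900 rad/s
X_L = ωL = 2.72 Ω
X_C = 1/(ωC) = 82.4 Ω
Net reactance X = X_L − X_C = -79.7 Ω
Z = 14.3 − j79.7 Ω
|Z| = √(14.3² + 79.7²) = 80.9 Ω
I = V/|Z| = 2.72 A
V_R = I·|Z_R| = 2.72 × 14.3 = 38.9 V

38.9 V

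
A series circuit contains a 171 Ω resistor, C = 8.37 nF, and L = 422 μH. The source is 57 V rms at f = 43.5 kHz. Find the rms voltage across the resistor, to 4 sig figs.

26.75 V

ω = 2πf = 273300 rad/s
X_L = ωL = 115.3 Ω
X_C = 1/(ωC) = 437.1 Ω
Net reactance X = X_L − X_C = -321.8 Ω
Z = 171.0 − j321.8 Ω
|Z| = √(171.0² + 321.8²) = 364.4 Ω
I = V/|Z| = 156.4 mA
V_R = I·|Z_R| = 0.1564 × 171.0 = 26.75 V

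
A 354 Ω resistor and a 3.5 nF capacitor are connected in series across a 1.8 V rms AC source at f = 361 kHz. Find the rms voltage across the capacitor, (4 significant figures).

ω = 2πf = 2.268e+06 rad/s
X_C = 1/(ωC) = 126.0 Ω
Z = 354.0 − j126.0 Ω
|Z| = √(354.0² + 126.0²) = 375.7 Ω
I = V/|Z| = 4.791 mA
V_C = I·|Z_C| = 0.004791 × 126.0 = 0.6034 V

0.6034 V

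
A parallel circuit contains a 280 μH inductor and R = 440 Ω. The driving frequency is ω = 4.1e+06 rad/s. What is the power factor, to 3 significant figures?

0.934

X_L = ωL = 1150 Ω
Parallel: admittances add. Y = 1/R + 1/(jωL)
Y = (0.00227 − j0.000871) S
|Y| = 0.00243 S → |Z| = 1/|Y| = 411 Ω, ∠Z = −∠Y = 21.0°
cos φ = cos(21.0°) = 0.934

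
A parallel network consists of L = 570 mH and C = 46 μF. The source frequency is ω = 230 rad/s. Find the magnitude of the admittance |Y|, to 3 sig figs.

2.95 mS

X_L = ωL = 131 Ω
X_C = 1/(ωC) = 94.5 Ω
Parallel: admittances add. Y = 1/(jωL) + jωC
Y = (0 + j0.00295) S
|Y| = 0.00295 S → |Z| = 1/|Y| = 339 Ω, ∠Z = −∠Y = -90.0°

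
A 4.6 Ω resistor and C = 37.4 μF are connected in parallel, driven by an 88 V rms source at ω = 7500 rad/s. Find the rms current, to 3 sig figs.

31.2 A

X_C = 1/(ωC) = 3.57 Ω
Parallel: admittances add. Y = 1/R + jωC
Y = (0.217 + j0.281) S
|Y| = 0.355 S → |Z| = 1/|Y| = 2.82 Ω, ∠Z = −∠Y = -52.2°
I = V/|Z| = 88/2.82 = 31.2 A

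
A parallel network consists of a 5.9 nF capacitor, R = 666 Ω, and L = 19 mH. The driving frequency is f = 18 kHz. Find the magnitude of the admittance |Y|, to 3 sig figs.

ω = 2πf = 113100 rad/s
X_L = ωL = 2150 Ω
X_C = 1/(ωC) = 1500 Ω
Parallel: admittances add. Y = 1/R + 1/(jωL) + jωC
Y = (0.00150 + j0.000202) S
|Y| = 0.00152 S → |Z| = 1/|Y| = 660 Ω, ∠Z = −∠Y = -7.66°

1.52 mS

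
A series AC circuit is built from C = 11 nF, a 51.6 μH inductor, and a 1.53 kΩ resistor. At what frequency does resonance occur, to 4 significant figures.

ω₀ = 1/√(LC) = 1/√(5.16e-05 × 1.1e-08) = 1.327e+06 rad/s
f₀ = ω₀/(2π) = 211.3 kHz

211.3 kHz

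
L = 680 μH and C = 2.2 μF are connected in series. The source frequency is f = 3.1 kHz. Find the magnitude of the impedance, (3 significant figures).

10.1 Ω

ω = 2πf = 19480 rad/s
X_L = ωL = 13.2 Ω
X_C = 1/(ωC) = 23.3 Ω
Net reactance X = X_L − X_C = -10.1 Ω
Z = − j10.1 Ω
|Z| = √(0² + 10.1²) = 10.1 Ω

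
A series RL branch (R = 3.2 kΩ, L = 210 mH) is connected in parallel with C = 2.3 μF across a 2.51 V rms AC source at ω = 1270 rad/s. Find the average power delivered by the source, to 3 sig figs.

X_L = ωL = 267 Ω
X_C = 1/(ωC) = 342 Ω
Branch 1 (R+jX_L): Z₁ = 3200 + j267 Ω, |Z₁| = 3210 Ω
Branch 2 (−jX_C): Z₂ = −j342 Ω
Parallel: Z = Z₁Z₂/(Z₁+Z₂), |Z| = 343 Ω, ∠Z = -83.9°
I = V/|Z| = 7.31 mA
P = VI cos φ = 2.51 × 0.00731 × cos(-83.9°) = 1.96 mW

1.96 mW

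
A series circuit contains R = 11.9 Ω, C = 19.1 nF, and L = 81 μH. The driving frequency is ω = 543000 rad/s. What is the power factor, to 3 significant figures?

X_L = ωL = 44.0 Ω
X_C = 1/(ωC) = 96.4 Ω
Net reactance X = X_L − X_C = -52.4 Ω
Z = 11.9 − j52.4 Ω
|Z| = √(11.9² + 52.4²) = 53.8 Ω
∠Z = arctan(-52.4/11.9) = -77.2°
cos φ = cos(-77.2°) = 0.221

0.221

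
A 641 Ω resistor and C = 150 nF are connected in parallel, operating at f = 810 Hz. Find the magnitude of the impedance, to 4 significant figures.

ω = 2πf = 5089 rad/s
X_C = 1/(ωC) = 1310 Ω
Parallel: admittances add. Y = 1/R + jωC
Y = (0.001560 + j0.0007634) S
|Y| = 0.001737 S → |Z| = 1/|Y| = 575.8 Ω, ∠Z = −∠Y = -26.07°

575.8 Ω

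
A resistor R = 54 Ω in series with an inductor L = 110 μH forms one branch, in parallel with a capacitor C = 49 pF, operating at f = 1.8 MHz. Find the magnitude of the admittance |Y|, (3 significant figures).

251 μS

ω = 2πf = 1.131e+07 rad/s
X_L = ωL = 1240 Ω
X_C = 1/(ωC) = 1800 Ω
Branch 1 (R+jX_L): Z₁ = 54.0 + j1240 Ω, |Z₁| = 1250 Ω
Branch 2 (−jX_C): Z₂ = −j1800 Ω
Parallel: Z = Z₁Z₂/(Z₁+Z₂), |Z| = 3990 Ω, ∠Z = 82.0°
|Y| = 1/|Z| = 251 μS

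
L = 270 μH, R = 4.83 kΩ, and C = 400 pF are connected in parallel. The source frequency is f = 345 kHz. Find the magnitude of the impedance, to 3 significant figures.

1150 Ω

ω = 2πf = 2.168e+06 rad/s
X_L = ωL = 585 Ω
X_C = 1/(ωC) = 1150 Ω
Parallel: admittances add. Y = 1/R + 1/(jωL) + jωC
Y = (0.000207 − j0.000842) S
|Y| = 0.000867 S → |Z| = 1/|Y| = 1150 Ω, ∠Z = −∠Y = 76.2°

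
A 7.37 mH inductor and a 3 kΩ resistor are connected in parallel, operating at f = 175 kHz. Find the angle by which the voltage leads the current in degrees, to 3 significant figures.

ω = 2πf = 1.1e+06 rad/s
X_L = ωL = 8100 Ω
Parallel: admittances add. Y = 1/R + 1/(jωL)
Y = (0.000333 − j0.000123) S
|Y| = 0.000355 S → |Z| = 1/|Y| = 2810 Ω, ∠Z = −∠Y = 20.3°

20.3°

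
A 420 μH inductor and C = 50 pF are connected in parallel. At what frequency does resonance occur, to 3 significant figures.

ω₀ = 1/√(LC) = 1/√(0.00042 × 5e-11) = 6.901e+06 rad/s
f₀ = ω₀/(2π) = 1.10 MHz

1.10 MHz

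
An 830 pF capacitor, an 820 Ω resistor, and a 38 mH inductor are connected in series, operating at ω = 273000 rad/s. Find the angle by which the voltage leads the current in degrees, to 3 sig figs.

82.2°

X_L = ωL = 10400 Ω
X_C = 1/(ωC) = 4410 Ω
Net reactance X = X_L − X_C = 5960 Ω
Z = 820 + j5960 Ω
|Z| = √(820² + 5960²) = 6020 Ω
∠Z = arctan(5960/820) = 82.2°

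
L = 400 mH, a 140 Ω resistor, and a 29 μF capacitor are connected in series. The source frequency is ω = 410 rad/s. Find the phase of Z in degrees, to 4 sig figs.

X_L = ωL = 164.0 Ω
X_C = 1/(ωC) = 84.10 Ω
Net reactance X = X_L − X_C = 79.90 Ω
Z = 140.0 + j79.90 Ω
|Z| = √(140.0² + 79.90²) = 161.2 Ω
∠Z = arctan(79.90/140.0) = 29.71°

29.71°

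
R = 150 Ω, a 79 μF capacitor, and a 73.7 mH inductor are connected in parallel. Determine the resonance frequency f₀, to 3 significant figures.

66.0 Hz

ω₀ = 1/√(LC) = 1/√(0.0737 × 7.9e-05) = 414.4 rad/s
f₀ = ω₀/(2π) = 66.0 Hz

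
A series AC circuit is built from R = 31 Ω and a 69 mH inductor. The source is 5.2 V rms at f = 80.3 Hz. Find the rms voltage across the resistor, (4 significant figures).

3.458 V

ω = 2πf = 504.5 rad/s
X_L = ωL = 34.81 Ω
Z = 31.00 + j34.81 Ω
|Z| = √(31.00² + 34.81²) = 46.62 Ω
I = V/|Z| = 111.6 mA
V_R = I·|Z_R| = 0.1116 × 31.00 = 3.458 V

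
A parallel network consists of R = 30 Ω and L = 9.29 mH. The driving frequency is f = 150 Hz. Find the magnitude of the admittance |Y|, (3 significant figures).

ω = 2πf = 942.5 rad/s
X_L = ωL = 8.76 Ω
Parallel: admittances add. Y = 1/R + 1/(jωL)
Y = (0.0333 − j0.114) S
|Y| = 0.119 S → |Z| = 1/|Y| = 8.40 Ω, ∠Z = −∠Y = 73.7°

119 mS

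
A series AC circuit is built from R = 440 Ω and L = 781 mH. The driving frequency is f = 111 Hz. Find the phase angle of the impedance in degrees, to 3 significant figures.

ω = 2πf = 697.4 rad/s
X_L = ωL = 545 Ω
Z = 440 + j545 Ω
|Z| = √(440² + 545²) = 700 Ω
∠Z = arctan(545/440) = 51.1°

51.1°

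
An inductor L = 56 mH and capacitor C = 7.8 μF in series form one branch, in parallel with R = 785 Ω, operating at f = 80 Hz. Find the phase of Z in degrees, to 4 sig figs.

-73.88°

ω = 2πf = 502.7 rad/s
X_L = ωL = 28.15 Ω
X_C = 1/(ωC) = 255.1 Ω
Branch 1: Z₁ = R = 785.0 Ω
Branch 2 (series LC): Z₂ = j(X_L − X_C) = −j226.9 Ω
Parallel: Z = Z₁Z₂/(Z₁+Z₂), |Z| = 218.0 Ω, ∠Z = -73.88°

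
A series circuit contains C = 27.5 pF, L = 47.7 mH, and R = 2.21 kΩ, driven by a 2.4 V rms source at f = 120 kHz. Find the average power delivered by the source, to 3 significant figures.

82.0 μW

ω = 2πf = 754000 rad/s
X_L = ωL = 36000 Ω
X_C = 1/(ωC) = 48200 Ω
Net reactance X = X_L − X_C = -12300 Ω
Z = 2210 − j12300 Ω
|Z| = √(2210² + 12300²) = 12500 Ω
∠Z = arctan(-12300/2210) = -79.8°
I = V/|Z| = 193 μA
P = VI cos φ = 2.4 × 0.000193 × cos(-79.8°) = 82.0 μW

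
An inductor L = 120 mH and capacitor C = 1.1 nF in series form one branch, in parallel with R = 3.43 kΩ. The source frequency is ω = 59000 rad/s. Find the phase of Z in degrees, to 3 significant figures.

X_L = ωL = 7080 Ω
X_C = 1/(ωC) = 15400 Ω
Branch 1: Z₁ = R = 3430 Ω
Branch 2 (series LC): Z₂ = j(X_L − X_C) = −j8330 Ω
Parallel: Z = Z₁Z₂/(Z₁+Z₂), |Z| = 3170 Ω, ∠Z = -22.4°

-22.4°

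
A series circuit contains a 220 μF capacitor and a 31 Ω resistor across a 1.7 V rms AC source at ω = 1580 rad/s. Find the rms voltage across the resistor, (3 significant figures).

1.69 V

X_C = 1/(ωC) = 2.88 Ω
Z = 31.0 − j2.88 Ω
|Z| = √(31.0² + 2.88²) = 31.1 Ω
I = V/|Z| = 54.6 mA
V_R = I·|Z_R| = 0.0546 × 31.0 = 1.69 V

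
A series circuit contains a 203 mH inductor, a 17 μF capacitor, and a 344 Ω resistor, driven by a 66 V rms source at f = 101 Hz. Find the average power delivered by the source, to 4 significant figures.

ω = 2πf = 634.6 rad/s
X_L = ωL = 128.8 Ω
X_C = 1/(ωC) = 92.69 Ω
Net reactance X = X_L − X_C = 36.13 Ω
Z = 344.0 + j36.13 Ω
|Z| = √(344.0² + 36.13²) = 345.9 Ω
∠Z = arctan(36.13/344.0) = 5.996°
I = V/|Z| = 190.8 mA
P = VI cos φ = 66 × 0.1908 × cos(5.996°) = 12.52 W

12.52 W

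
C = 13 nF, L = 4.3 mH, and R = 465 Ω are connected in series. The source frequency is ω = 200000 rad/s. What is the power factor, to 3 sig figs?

X_L = ωL = 860 Ω
X_C = 1/(ωC) = 385 Ω
Net reactance X = X_L − X_C = 475 Ω
Z = 465 + j475 Ω
|Z| = √(465² + 475²) = 665 Ω
∠Z = arctan(475/465) = 45.6°
cos φ = cos(45.6°) = 0.699

0.699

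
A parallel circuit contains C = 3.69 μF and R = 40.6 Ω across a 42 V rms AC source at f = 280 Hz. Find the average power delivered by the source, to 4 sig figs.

43.45 W

ω = 2πf = 1759 rad/s
X_C = 1/(ωC) = 154.0 Ω
Parallel: admittances add. Y = 1/R + jωC
Y = (0.02463 + j0.006492) S
|Y| = 0.02547 S → |Z| = 1/|Y| = 39.26 Ω, ∠Z = −∠Y = -14.77°
I = V/|Z| = 1.070 A
P = VI cos φ = 42 × 1.070 × cos(-14.77°) = 43.45 W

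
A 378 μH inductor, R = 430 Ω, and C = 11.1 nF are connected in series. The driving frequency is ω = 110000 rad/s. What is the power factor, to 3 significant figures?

0.484

X_L = ωL = 41.6 Ω
X_C = 1/(ωC) = 819 Ω
Net reactance X = X_L − X_C = -777 Ω
Z = 430 − j777 Ω
|Z| = √(430² + 777²) = 888 Ω
∠Z = arctan(-777/430) = -61.1°
cos φ = cos(-61.1°) = 0.484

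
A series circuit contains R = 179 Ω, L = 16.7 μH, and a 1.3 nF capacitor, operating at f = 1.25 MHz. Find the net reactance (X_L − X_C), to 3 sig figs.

ω = 2πf = 7.854e+06 rad/s
X_L = ωL = 131 Ω
X_C = 1/(ωC) = 97.9 Ω
X = 131 − 97.9 = 33.2 Ω

33.2 Ω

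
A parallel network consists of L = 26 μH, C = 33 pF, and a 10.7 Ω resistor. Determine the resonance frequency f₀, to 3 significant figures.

ω₀ = 1/√(LC) = 1/√(2.6e-05 × 3.3e-11) = 3.414e+07 rad/s
f₀ = ω₀/(2π) = 5.43 MHz

5.43 MHz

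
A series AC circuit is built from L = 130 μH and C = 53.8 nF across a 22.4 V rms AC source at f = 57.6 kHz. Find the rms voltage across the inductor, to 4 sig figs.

ω = 2πf = 361900 rad/s
X_L = ωL = 47.05 Ω
X_C = 1/(ωC) = 51.36 Ω
Net reactance X = X_L − X_C = -4.310 Ω
Z = − j4.310 Ω
|Z| = √(0² + 4.310²) = 4.310 Ω
I = V/|Z| = 5.197 A
V_L = I·|Z_L| = 5.197 × 47.05 = 244.5 V

244.5 V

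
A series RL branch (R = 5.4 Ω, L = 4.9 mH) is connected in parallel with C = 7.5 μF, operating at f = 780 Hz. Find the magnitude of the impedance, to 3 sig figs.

ω = 2πf = 4901 rad/s
X_L = ωL = 24.0 Ω
X_C = 1/(ωC) = 27.2 Ω
Branch 1 (R+jX_L): Z₁ = 5.40 + j24.0 Ω, |Z₁| = 24.6 Ω
Branch 2 (−jX_C): Z₂ = −j27.2 Ω
Parallel: Z = Z₁Z₂/(Z₁+Z₂), |Z| = 107 Ω, ∠Z = 17.9°

107 Ω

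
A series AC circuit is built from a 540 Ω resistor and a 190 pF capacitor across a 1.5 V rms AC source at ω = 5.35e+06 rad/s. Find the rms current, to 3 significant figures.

X_C = 1/(ωC) = 984 Ω
Z = 540 − j984 Ω
|Z| = √(540² + 984²) = 1120 Ω
I = V/|Z| = 1.5/1120 = 1.34 mA

1.34 mA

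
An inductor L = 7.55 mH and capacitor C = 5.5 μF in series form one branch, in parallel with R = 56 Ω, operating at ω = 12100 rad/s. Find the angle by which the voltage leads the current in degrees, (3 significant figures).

X_L = ωL = 91.4 Ω
X_C = 1/(ωC) = 15.0 Ω
Branch 1: Z₁ = R = 56.0 Ω
Branch 2 (series LC): Z₂ = j(X_L − X_C) = j76.3 Ω
Parallel: Z = Z₁Z₂/(Z₁+Z₂), |Z| = 45.2 Ω, ∠Z = 36.3°

36.3°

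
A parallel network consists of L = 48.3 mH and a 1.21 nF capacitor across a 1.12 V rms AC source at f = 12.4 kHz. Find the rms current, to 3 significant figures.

ω = 2πf = 77910 rad/s
X_L = ωL = 3760 Ω
X_C = 1/(ωC) = 10600 Ω
Parallel: admittances add. Y = 1/(jωL) + jωC
Y = (0 − j0.000171) S
|Y| = 0.000171 S → |Z| = 1/|Y| = 5830 Ω, ∠Z = −∠Y = 90.0°
I = V/|Z| = 1.12/5830 = 192 μA

192 μA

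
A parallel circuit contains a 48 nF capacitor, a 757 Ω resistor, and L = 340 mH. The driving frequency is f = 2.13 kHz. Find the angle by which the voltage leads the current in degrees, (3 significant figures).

ω = 2πf = 13380 rad/s
X_L = ωL = 4550 Ω
X_C = 1/(ωC) = 1560 Ω
Parallel: admittances add. Y = 1/R + 1/(jωL) + jωC
Y = (0.00132 + j0.000423) S
|Y| = 0.00139 S → |Z| = 1/|Y| = 721 Ω, ∠Z = −∠Y = -17.7°

-17.7°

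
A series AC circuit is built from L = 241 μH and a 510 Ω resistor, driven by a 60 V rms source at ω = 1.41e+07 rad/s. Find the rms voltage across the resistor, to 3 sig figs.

X_L = ωL = 3400 Ω
Z = 510 + j3400 Ω
|Z| = √(510² + 3400²) = 3440 Ω
I = V/|Z| = 17.5 mA
V_R = I·|Z_R| = 0.0175 × 510 = 8.91 V

8.91 V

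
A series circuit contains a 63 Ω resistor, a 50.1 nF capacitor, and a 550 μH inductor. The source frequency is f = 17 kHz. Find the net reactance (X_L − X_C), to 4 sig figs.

ω = 2πf = 106800 rad/s
X_L = ωL = 58.75 Ω
X_C = 1/(ωC) = 186.9 Ω
X = 58.75 − 186.9 = -128.1 Ω

-128.1 Ω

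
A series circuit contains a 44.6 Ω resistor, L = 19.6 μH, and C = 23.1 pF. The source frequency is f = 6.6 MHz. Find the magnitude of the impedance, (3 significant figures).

ω = 2πf = 4.147e+07 rad/s
X_L = ωL = 813 Ω
X_C = 1/(ωC) = 1040 Ω
Net reactance X = X_L − X_C = -231 Ω
Z = 44.6 − j231 Ω
|Z| = √(44.6² + 231²) = 235 Ω

235 Ω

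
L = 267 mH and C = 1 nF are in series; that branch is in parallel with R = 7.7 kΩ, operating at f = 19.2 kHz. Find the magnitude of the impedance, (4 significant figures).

ω = 2πf = 120600 rad/s
X_L = ωL = 32210 Ω
X_C = 1/(ωC) = 8289 Ω
Branch 1: Z₁ = R = 7700 Ω
Branch 2 (series LC): Z₂ = j(X_L − X_C) = j23920 Ω
Parallel: Z = Z₁Z₂/(Z₁+Z₂), |Z| = 7330 Ω, ∠Z = 17.84°

7330 Ω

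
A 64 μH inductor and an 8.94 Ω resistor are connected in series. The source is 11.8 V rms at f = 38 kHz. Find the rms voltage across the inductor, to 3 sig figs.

ω = 2πf = 238800 rad/s
X_L = ωL = 15.3 Ω
Z = 8.94 + j15.3 Ω
|Z| = √(8.94² + 15.3²) = 17.7 Ω
I = V/|Z| = 667 mA
V_L = I·|Z_L| = 0.667 × 15.3 = 10.2 V

10.2 V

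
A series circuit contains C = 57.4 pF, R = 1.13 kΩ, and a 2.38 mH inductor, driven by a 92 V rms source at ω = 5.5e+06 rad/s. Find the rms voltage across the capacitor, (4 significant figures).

X_L = ωL = 13090 Ω
X_C = 1/(ωC) = 3168 Ω
Net reactance X = X_L − X_C = 9922 Ω
Z = 1130 + j9922 Ω
|Z| = √(1130² + 9922²) = 9987 Ω
I = V/|Z| = 9.212 mA
V_C = I·|Z_C| = 0.009212 × 3168 = 29.18 V

29.18 V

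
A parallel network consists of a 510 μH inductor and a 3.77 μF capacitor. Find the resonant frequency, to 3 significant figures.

ω₀ = 1/√(LC) = 1/√(0.00051 × 3.77e-06) = 22810 rad/s
f₀ = ω₀/(2π) = 3.63 kHz

3.63 kHz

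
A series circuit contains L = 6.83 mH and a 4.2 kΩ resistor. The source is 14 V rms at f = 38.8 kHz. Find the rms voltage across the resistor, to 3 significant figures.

ω = 2πf = 243800 rad/s
X_L = ωL = 1670 Ω
Z = 4200 + j1670 Ω
|Z| = √(4200² + 1670²) = 4520 Ω
I = V/|Z| = 3.10 mA
V_R = I·|Z_R| = 0.00310 × 4200 = 13.0 V

13.0 V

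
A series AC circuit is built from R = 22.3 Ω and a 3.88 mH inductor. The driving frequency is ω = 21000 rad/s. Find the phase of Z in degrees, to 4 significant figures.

74.69°

X_L = ωL = 81.48 Ω
Z = 22.30 + j81.48 Ω
|Z| = √(22.30² + 81.48²) = 84.48 Ω
∠Z = arctan(81.48/22.30) = 74.69°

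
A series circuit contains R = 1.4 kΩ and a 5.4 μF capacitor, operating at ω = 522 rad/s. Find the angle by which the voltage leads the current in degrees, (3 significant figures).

X_C = 1/(ωC) = 355 Ω
Z = 1400 − j355 Ω
|Z| = √(1400² + 355²) = 1440 Ω
∠Z = arctan(-355/1400) = -14.2°

-14.2°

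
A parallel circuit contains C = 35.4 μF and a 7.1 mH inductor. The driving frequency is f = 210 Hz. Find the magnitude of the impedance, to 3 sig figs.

ω = 2πf = 1319 rad/s
X_L = ωL = 9.37 Ω
X_C = 1/(ωC) = 21.4 Ω
Parallel: admittances add. Y = 1/(jωL) + jωC
Y = (0 − j0.0600) S
|Y| = 0.0600 S → |Z| = 1/|Y| = 16.7 Ω, ∠Z = −∠Y = 90.0°

16.7 Ω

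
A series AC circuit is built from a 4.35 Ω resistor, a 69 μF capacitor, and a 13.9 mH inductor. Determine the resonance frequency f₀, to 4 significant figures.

162.5 Hz

ω₀ = 1/√(LC) = 1/√(0.0139 × 6.9e-05) = 1021 rad/s
f₀ = ω₀/(2π) = 162.5 Hz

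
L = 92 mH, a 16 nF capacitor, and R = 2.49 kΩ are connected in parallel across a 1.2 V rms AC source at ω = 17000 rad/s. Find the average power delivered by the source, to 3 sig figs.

578 μW

X_L = ωL = 1560 Ω
X_C = 1/(ωC) = 3680 Ω
Parallel: admittances add. Y = 1/R + 1/(jωL) + jωC
Y = (0.000402 − j0.000367) S
|Y| = 0.000544 S → |Z| = 1/|Y| = 1840 Ω, ∠Z = −∠Y = 42.5°
I = V/|Z| = 653 μA
P = VI cos φ = 1.2 × 0.000653 × cos(42.5°) = 578 μW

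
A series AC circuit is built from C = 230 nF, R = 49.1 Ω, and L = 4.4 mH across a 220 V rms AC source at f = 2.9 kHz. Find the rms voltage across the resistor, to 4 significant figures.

ω = 2πf = 18220 rad/s
X_L = ωL = 80.17 Ω
X_C = 1/(ωC) = 238.6 Ω
Net reactance X = X_L − X_C = -158.4 Ω
Z = 49.10 − j158.4 Ω
|Z| = √(49.10² + 158.4²) = 165.9 Ω
I = V/|Z| = 1.326 A
V_R = I·|Z_R| = 1.326 × 49.10 = 65.12 V

65.12 V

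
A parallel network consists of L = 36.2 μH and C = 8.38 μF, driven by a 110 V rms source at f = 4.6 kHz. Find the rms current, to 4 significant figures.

ω = 2πf = 28900 rad/s
X_L = ωL = 1.046 Ω
X_C = 1/(ωC) = 4.129 Ω
Parallel: admittances add. Y = 1/(jωL) + jωC
Y = (0 − j0.7136) S
|Y| = 0.7136 S → |Z| = 1/|Y| = 1.401 Ω, ∠Z = −∠Y = 90.00°
I = V/|Z| = 110/1.401 = 78.49 A

78.49 A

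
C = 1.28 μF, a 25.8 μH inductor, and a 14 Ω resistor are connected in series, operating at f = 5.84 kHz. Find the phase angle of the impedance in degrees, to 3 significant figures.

ω = 2πf = 36690 rad/s
X_L = ωL = 0.947 Ω
X_C = 1/(ωC) = 21.3 Ω
Net reactance X = X_L − X_C = -20.3 Ω
Z = 14.0 − j20.3 Ω
|Z| = √(14.0² + 20.3²) = 24.7 Ω
∠Z = arctan(-20.3/14.0) = -55.5°

-55.5°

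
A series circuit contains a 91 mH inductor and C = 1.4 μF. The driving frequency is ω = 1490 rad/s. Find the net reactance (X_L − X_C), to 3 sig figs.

X_L = ωL = 136 Ω
X_C = 1/(ωC) = 479 Ω
X = 136 − 479 = -344 Ω

-344 Ω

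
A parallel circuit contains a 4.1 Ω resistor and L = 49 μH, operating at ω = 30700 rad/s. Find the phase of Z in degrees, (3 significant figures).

X_L = ωL = 1.50 Ω
Parallel: admittances add. Y = 1/R + 1/(jωL)
Y = (0.244 − j0.665) S
|Y| = 0.708 S → |Z| = 1/|Y| = 1.41 Ω, ∠Z = −∠Y = 69.9°

69.9°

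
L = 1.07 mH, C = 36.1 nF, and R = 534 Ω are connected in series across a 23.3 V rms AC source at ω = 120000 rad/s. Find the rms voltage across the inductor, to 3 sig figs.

5.50 V

X_L = ωL = 128 Ω
X_C = 1/(ωC) = 231 Ω
Net reactance X = X_L − X_C = -102 Ω
Z = 534 − j102 Ω
|Z| = √(534² + 102²) = 544 Ω
I = V/|Z| = 42.9 mA
V_L = I·|Z_L| = 0.0429 × 128 = 5.50 V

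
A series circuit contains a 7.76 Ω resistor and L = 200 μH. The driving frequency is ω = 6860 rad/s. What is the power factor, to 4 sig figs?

X_L = ωL = 1.372 Ω
Z = 7.760 + j1.372 Ω
|Z| = √(7.760² + 1.372²) = 7.880 Ω
∠Z = arctan(1.372/7.760) = 10.03°
cos φ = cos(10.03°) = 0.9847

0.9847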